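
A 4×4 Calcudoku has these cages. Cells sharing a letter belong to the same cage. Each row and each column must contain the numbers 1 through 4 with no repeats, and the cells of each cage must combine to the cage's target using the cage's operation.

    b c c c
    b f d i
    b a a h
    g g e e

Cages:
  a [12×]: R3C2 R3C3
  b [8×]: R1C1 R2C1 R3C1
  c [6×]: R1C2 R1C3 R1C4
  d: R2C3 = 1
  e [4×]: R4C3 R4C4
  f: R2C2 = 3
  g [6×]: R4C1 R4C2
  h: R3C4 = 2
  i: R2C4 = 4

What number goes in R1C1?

4

Cage f is a single given cell, so R2C2 = 3.
D is a freebie, leaving R2C3 = 1.
I is a freebie, which forces R2C4 = 4.
Column 2 now contains 3; hence R3C2 = 4.
Row 3 now contains 4, which forces R3C3 = 3.
Cage h is given, which forces R3C4 = 2.
Column 2 now contains 3, which forces R4C2 = 2.
Column 3 already has 1; hence R4C3 = 4.
4 is placed in column 4, so R4C4 = 1.
Cage b needs product 8, leaving R1C1 = 4.
2 is placed in column 2, leaving R1C2 = 1.
3 is placed in column 3, leaving R1C3 = 2.
Column 4 now contains 1, so R1C4 = 3.
4 is placed in row 2, so R2C1 = 2.
Row 3 already has 2; hence R3C1 = 1.
Row 4 now contains 2, so R4C1 = 3.
The full grid is 4 1 2 3 / 2 3 1 4 / 1 4 3 2 / 3 2 4 1.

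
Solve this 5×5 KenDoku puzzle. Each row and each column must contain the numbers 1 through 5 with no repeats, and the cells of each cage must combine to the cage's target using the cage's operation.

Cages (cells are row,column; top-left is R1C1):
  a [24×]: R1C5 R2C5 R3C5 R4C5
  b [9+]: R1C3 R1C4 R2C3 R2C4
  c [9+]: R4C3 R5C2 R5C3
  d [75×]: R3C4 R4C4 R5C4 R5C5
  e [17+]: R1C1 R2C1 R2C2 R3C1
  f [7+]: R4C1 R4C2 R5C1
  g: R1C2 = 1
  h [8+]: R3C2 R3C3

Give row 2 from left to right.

G is a freebie, leaving R1C2 = 1.
Cage e has sum 17, leaving R2C2 = 5.
Column 2 already has 5, leaving R3C2 = 3.
Row 3 already has 3, which forces R3C3 = 5.
Row 3 now contains 5, so R3C4 = 1.
Column 4 now contains 1; hence R5C4 = 3.
The 4 cells of cage d must have product 75; hence R5C5 = 5.
Cage e has sum 17, which forces R1C1 = 5.
The 4 cells of cage b must have sum 9, which forces R1C3 = 2.
The 4 cells of cage b must have sum 9, so R1C4 = 4.
4 is placed in row 1; hence R1C5 = 3.
Cage e has sum 17, leaving R2C1 = 3.
Cage b needs sum 9, so R2C3 = 1.
The 4 cells of cage b must have sum 9, which forces R2C4 = 2.
Row 2 now contains 2, so R2C5 = 4.
Row 3 now contains 5, so R3C1 = 4.
4 is placed in column 5, so R3C5 = 2.
Column 4 already has 3, so R4C4 = 5.
2 is placed in column 5, leaving R4C5 = 1.
Column 3 already has 1, so R5C3 = 4.
1 is placed in row 4, so R4C1 = 2.
Cage f needs sum 7, leaving R4C2 = 4.
4 is placed in column 3, leaving R4C3 = 3.
Cage f needs sum 7, leaving R5C1 = 1.
4 is placed in row 5, which forces R5C2 = 2.
Completed grid: 5 1 2 4 3 / 3 5 1 2 4 / 4 3 5 1 2 / 2 4 3 5 1 / 1 2 4 3 5.

3 5 1 2 4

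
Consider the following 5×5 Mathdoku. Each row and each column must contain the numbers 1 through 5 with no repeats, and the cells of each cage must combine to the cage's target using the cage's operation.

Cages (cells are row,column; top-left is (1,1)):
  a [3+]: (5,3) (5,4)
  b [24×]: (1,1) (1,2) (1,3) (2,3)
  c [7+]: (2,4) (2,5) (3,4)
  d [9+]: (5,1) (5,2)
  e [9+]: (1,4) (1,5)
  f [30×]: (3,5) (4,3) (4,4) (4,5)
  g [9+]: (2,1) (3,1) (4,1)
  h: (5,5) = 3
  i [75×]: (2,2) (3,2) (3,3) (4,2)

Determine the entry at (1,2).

2

The 4 cells of cage i must have product 75; hence (3,3) = 5.
H is a freebie, which forces (5,5) = 3.
Row 4 needs a 4, and only (4,1) is open for it.
Column 1 now contains 4, so (5,1) = 5.
The two cells of cage d must have sum 9; hence (5,2) = 4.
Row 3 needs a 4, and only (3,4) is open for it.
Column 4 now contains 4, so (1,4) = 5.
The two cells of cage e must have sum 9, which forces (1,5) = 4.
The 4 cells of cage b must have product 24, which forces (2,3) = 4.
The 4 cells of cage f must have product 30, leaving (4,5) = 5.
The 4 cells of cage i must have product 75, leaving (2,2) = 5.
Row 2 needs a 3, and only (2,1) is open for it.
Column 1 already has 3, leaving (3,1) = 2.
Row 3 now contains 2; hence (3,5) = 1.
2 is placed in column 1, leaving (1,1) = 1.
Cage c needs sum 7, so (2,4) = 1.
Column 5 already has 1, which forces (2,5) = 2.
1 is placed in row 3, which forces (3,2) = 3.
The 4 cells of cage i must have product 75, which forces (4,2) = 1.
1 is placed in column 4; hence (5,4) = 2.
3 is placed in column 2, so (1,2) = 2.
Cage b needs product 24; hence (1,3) = 3.
The 4 cells of cage f must have product 30; hence (4,3) = 2.
Column 4 already has 2; hence (4,4) = 3.
Row 5 already has 2; hence (5,3) = 1.
Filled in: 1 2 3 5 4 / 3 5 4 1 2 / 2 3 5 4 1 / 4 1 2 3 5 / 5 4 1 2 3.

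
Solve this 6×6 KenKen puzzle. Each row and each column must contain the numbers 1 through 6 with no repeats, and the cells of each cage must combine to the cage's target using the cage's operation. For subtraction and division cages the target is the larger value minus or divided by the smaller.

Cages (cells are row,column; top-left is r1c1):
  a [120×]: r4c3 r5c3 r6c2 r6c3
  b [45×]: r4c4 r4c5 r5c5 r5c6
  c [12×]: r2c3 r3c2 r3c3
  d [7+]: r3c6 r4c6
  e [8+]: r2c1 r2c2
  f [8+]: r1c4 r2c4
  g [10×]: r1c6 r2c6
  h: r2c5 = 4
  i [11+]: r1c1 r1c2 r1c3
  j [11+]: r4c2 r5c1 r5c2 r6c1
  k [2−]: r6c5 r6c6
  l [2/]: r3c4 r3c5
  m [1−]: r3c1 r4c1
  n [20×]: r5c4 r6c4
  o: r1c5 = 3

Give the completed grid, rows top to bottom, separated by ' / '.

O is a freebie; hence r1c5 = 3.
H is a freebie; hence r2c5 = 4.
Cage b needs product 45, so r4c4 = 3.
Cage b has product 45; hence r5c6 = 3.
Column 6 now contains 3; hence r6c6 = 4.
Cage n needs two cells with product 20, which forces r5c4 = 4.
Row 6 now contains 4; hence r6c4 = 5.
The only place for 1 in row 2 is r2c3.
Column 4 needs a 1, and only r3c4 is open for it.
Row 3 already has 1; hence r3c5 = 2.
2 is placed in column 5, which forces r6c5 = 6.
Cage a needs product 120, leaving r4c3 = 4.
Cage a needs product 120, so r5c3 = 5.
Row 5 now contains 5, so r5c5 = 1.
Cage c needs product 12; hence r3c2 = 4.
Column 3 already has 4, which forces r3c3 = 3.
1 is placed in column 5, so r4c5 = 5.
3 is placed in column 3; hence r6c3 = 2.
The 3 cells of cage i must have sum 11; hence r1c1 = 4.
The 3 cells of cage i must have sum 11, leaving r1c2 = 1.
Column 3 now contains 2, so r1c3 = 6.
6 is placed in row 1, so r1c4 = 2.
Row 1 now contains 2, so r1c6 = 5.
Column 4 already has 2, so r2c4 = 6.
Column 6 already has 5, so r2c6 = 2.
The two cells of cage m must have difference 1, so r3c1 = 5.
Column 6 already has 5, so r3c6 = 6.
The two cells of cage m must have difference 1, leaving r4c1 = 6.
Cage j has sum 11; hence r4c2 = 2.
Column 6 now contains 2, which forces r4c6 = 1.
The 4 cells of cage j must have sum 11; hence r5c1 = 2.
Cage j has sum 11, leaving r5c2 = 6.
2 is placed in row 6; hence r6c1 = 1.
2 is placed in row 6, which forces r6c2 = 3.
Column 1 already has 5; hence r2c1 = 3.
Column 2 now contains 3, leaving r2c2 = 5.

4 1 6 2 3 5 / 3 5 1 6 4 2 / 5 4 3 1 2 6 / 6 2 4 3 5 1 / 2 6 5 4 1 3 / 1 3 2 5 6 4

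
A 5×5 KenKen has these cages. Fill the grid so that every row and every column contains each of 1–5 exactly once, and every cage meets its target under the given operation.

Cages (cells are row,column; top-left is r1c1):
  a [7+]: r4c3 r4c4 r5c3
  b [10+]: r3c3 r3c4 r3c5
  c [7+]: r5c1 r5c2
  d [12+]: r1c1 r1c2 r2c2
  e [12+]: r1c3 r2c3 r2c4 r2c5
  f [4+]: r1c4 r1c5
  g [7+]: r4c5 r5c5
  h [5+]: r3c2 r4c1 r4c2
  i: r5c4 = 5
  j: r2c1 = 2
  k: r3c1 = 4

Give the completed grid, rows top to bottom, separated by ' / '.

Cage j is a single given cell, leaving r2c1 = 2.
Cage k is given; hence r3c1 = 4.
Column 1 already has 2; hence r4c1 = 1.
Row 4 already has 1, so r4c2 = 3.
Cage i is a single given cell, which forces r5c4 = 5.
The 3 cells of cage h must have sum 5; hence r3c2 = 1.
5 is placed in row 5, leaving r5c1 = 3.
Cage c needs two cells with sum 7, so r5c2 = 4.
Cage a has sum 7, so r5c3 = 1.
Row 5 now contains 3, leaving r5c5 = 2.
Column 1 already has 3, which forces r1c1 = 5.
The 3 cells of cage d must have sum 12, leaving r1c2 = 2.
Column 2 now contains 4, so r2c2 = 5.
The two cells of cage g must have sum 7, so r4c5 = 5.
Cage e needs sum 12, leaving r1c3 = 4.
Cage e needs sum 12; hence r2c3 = 3.
The 3 cells of cage b must have sum 10, which forces r3c3 = 5.
The 3 cells of cage b must have sum 10, so r3c4 = 2.
Column 5 now contains 5, so r3c5 = 3.
Column 3 now contains 4, which forces r4c3 = 2.
2 is placed in column 4, leaving r4c4 = 4.
Cage f's pair has sum 4, leaving r1c4 = 3.
Column 5 now contains 3, which forces r1c5 = 1.
Column 4 now contains 4, which forces r2c4 = 1.
Cage e needs sum 12, which forces r2c5 = 4.

5 2 4 3 1 / 2 5 3 1 4 / 4 1 5 2 3 / 1 3 2 4 5 / 3 4 1 5 2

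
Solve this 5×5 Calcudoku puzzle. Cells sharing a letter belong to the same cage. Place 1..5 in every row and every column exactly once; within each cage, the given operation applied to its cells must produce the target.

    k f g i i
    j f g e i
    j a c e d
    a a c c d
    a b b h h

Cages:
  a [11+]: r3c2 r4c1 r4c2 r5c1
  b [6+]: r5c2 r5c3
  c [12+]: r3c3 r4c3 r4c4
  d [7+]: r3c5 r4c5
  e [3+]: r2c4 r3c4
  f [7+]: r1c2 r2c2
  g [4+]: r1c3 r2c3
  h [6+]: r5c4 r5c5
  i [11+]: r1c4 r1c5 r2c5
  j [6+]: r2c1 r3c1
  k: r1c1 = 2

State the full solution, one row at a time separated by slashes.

Cage k is given; hence r1c1 = 2.
In row 5, 3 can only go at r5c1, so r5c1 = 3.
Column 1 needs a 4, and only r4c1 is open for it.
In row 3, 3 can only go at r3c2, so r3c2 = 3.
Cage f's pair has sum 7, which forces r1c2 = 5.
Cage f needs two cells with sum 7; hence r2c2 = 2.
Row 2 already has 2; hence r2c4 = 1.
Column 4 now contains 1, which forces r3c4 = 2.
Column 2 now contains 3, leaving r4c2 = 1.
Column 2 now contains 1, which forces r5c2 = 4.
4 is placed in row 5, so r5c4 = 5.
Cage g's pair has sum 4, so r1c3 = 1.
Cage i needs sum 11, leaving r1c4 = 4.
The 3 cells of cage i must have sum 11, so r1c5 = 3.
Row 2 now contains 1, so r2c1 = 5.
Row 2 now contains 1, so r2c3 = 3.
Cage i needs sum 11; hence r2c5 = 4.
The two cells of cage j must have sum 6; hence r3c1 = 1.
The 3 cells of cage c must have sum 12; hence r3c3 = 4.
Column 5 already has 4; hence r3c5 = 5.
The 3 cells of cage c must have sum 12, leaving r4c3 = 5.
5 is placed in column 4; hence r4c4 = 3.
Column 5 already has 3; hence r4c5 = 2.
Cage b's pair has sum 6, which forces r5c3 = 2.
The two cells of cage h must have sum 6; hence r5c5 = 1.

2 5 1 4 3 / 5 2 3 1 4 / 1 3 4 2 5 / 4 1 5 3 2 / 3 4 2 5 1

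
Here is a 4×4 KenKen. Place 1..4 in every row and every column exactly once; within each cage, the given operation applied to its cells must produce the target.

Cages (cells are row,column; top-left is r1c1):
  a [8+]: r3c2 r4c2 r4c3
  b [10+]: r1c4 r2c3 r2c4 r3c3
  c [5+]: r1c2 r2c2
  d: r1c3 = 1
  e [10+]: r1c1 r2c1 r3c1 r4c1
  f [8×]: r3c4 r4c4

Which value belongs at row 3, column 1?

Cage d is given; hence r1c3 = 1.
Column 4 needs a 1, and only r2c4 is open for it.
The only place for 3 in column 4 is r1c4.
Row 1 now contains 3, so r1c2 = 2.
The two cells of cage c must have sum 5, so r2c2 = 3.
2 is placed in row 1, so r1c1 = 4.
The 4 cells of cage e must have sum 10, which forces r2c1 = 2.
2 is placed in row 2; hence r2c3 = 4.
4 is placed in column 3; hence r3c3 = 2.
2 is placed in row 3, leaving r3c4 = 4.
Cage a has sum 8, leaving r4c3 = 3.
Column 4 already has 4; hence r4c4 = 2.
Cage e needs sum 10; hence r3c1 = 3.
Row 3 already has 4, leaving r3c2 = 1.
3 is placed in row 4; hence r4c1 = 1.
Cage a has sum 8, leaving r4c2 = 4.
The full grid is 4 2 1 3 / 2 3 4 1 / 3 1 2 4 / 1 4 3 2.

3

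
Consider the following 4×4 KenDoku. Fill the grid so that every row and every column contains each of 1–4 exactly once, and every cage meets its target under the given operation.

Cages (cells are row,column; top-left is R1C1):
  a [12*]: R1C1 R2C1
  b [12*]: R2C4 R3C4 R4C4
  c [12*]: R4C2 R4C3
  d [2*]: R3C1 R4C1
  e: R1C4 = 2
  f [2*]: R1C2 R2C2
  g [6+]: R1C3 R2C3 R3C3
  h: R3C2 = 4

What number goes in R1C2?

1

Cage e is a single given cell, so R1C4 = 2.
Cage h is a single given cell, so R3C2 = 4.
Column 2 now contains 4, leaving R4C2 = 3.
Row 4 already has 3, so R4C3 = 4.
Row 4 now contains 4; hence R4C4 = 1.
2 is placed in row 1, leaving R1C2 = 1.
1 is placed in row 1, so R1C3 = 3.
Cage f needs two cells with product 2, which forces R2C2 = 2.
Row 2 already has 2, so R2C3 = 1.
Cage b needs product 12, which forces R2C4 = 4.
The two cells of cage d must have product 2; hence R3C1 = 1.
Column 3 now contains 1, leaving R3C3 = 2.
Column 4 now contains 1, leaving R3C4 = 3.
1 is placed in row 4, so R4C1 = 2.
Row 1 already has 3, which forces R1C1 = 4.
Row 2 now contains 4, so R2C1 = 3.
The full grid is 4 1 3 2 / 3 2 1 4 / 1 4 2 3 / 2 3 4 1.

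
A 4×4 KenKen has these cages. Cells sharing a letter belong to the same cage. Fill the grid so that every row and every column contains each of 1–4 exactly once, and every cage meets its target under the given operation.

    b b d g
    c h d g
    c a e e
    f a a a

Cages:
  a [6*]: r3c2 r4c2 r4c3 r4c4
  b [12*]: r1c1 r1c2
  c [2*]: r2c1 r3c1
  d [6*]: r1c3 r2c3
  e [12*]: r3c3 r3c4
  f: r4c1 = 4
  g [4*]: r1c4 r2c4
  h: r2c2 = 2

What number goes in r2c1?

H is a freebie; hence r2c2 = 2.
Row 2 already has 2, leaving r2c3 = 3.
Cage a needs product 6, so r3c2 = 1.
Column 3 now contains 3, leaving r3c3 = 4.
Row 3 now contains 4, leaving r3c4 = 3.
F is a freebie, leaving r4c1 = 4.
2 is placed in column 2, so r4c2 = 3.
Column 1 now contains 4; hence r1c1 = 3.
Column 2 already has 3, so r1c2 = 4.
Column 3 now contains 3, so r1c3 = 2.
4 is placed in row 1; hence r1c4 = 1.
Row 2 already has 2, which forces r2c1 = 1.
Column 4 now contains 1, which forces r2c4 = 4.
1 is placed in row 3; hence r3c1 = 2.
2 is placed in column 3, which forces r4c3 = 1.
Column 4 now contains 1; hence r4c4 = 2.
Completed grid: 3 4 2 1 / 1 2 3 4 / 2 1 4 3 / 4 3 1 2.

1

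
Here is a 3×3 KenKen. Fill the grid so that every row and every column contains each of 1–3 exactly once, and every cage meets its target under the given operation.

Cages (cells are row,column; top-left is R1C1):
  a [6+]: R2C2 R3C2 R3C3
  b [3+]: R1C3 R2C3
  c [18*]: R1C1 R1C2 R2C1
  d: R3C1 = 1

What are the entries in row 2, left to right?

3 1 2

Cage c needs product 18, leaving R1C1 = 2.
Cage c has product 18, which forces R1C2 = 3.
2 is placed in row 1, leaving R1C3 = 1.
The 3 cells of cage c must have product 18; hence R2C1 = 3.
1 is placed in column 3, leaving R2C3 = 2.
D is a freebie; hence R3C1 = 1.
Row 3 already has 1, which forces R3C2 = 2.
2 is placed in column 3, so R3C3 = 3.
2 is placed in row 2, so R2C2 = 1.
Completed grid: 2 3 1 / 3 1 2 / 1 2 3.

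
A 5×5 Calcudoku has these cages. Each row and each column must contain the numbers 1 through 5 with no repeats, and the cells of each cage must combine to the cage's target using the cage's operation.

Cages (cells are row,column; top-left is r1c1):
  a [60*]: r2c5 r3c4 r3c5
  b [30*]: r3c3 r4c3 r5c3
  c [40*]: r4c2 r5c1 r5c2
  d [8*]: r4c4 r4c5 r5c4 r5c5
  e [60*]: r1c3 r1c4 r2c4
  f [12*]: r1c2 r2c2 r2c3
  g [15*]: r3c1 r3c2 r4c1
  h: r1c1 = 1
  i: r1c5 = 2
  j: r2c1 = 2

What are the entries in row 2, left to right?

2 4 1 3 5

H is a freebie, leaving r1c1 = 1.
Cage i is given, which forces r1c5 = 2.
Cage j is given; hence r2c1 = 2.
Cage g needs product 15, leaving r3c2 = 1.
Cage f needs product 12, so r2c3 = 1.
Row 3 needs a 2, and only r3c3 is open for it.
The only place for 3 in row 5 is r5c3.
Column 3 now contains 3, which forces r4c3 = 5.
Column 3 now contains 5, so r1c3 = 4.
Cage g has product 15, leaving r3c1 = 5.
Row 4 already has 5; hence r4c1 = 3.
Column 1 already has 5, leaving r5c1 = 4.
Row 5 now contains 4; hence r5c5 = 1.
4 is placed in row 1, so r1c2 = 3.
Row 1 now contains 3; hence r1c4 = 5.
Cage f needs product 12, which forces r2c2 = 4.
Column 4 already has 5; hence r2c4 = 3.
Cage a has product 60, which forces r2c5 = 5.
3 is placed in column 4; hence r3c4 = 4.
4 is placed in row 3; hence r3c5 = 3.
Cage c needs product 40, which forces r4c2 = 2.
The 4 cells of cage d must have product 8, leaving r4c4 = 1.
1 is placed in column 5, leaving r4c5 = 4.
The 3 cells of cage c must have product 40, so r5c2 = 5.
1 is placed in row 5, which forces r5c4 = 2.
Filled in: 1 3 4 5 2 / 2 4 1 3 5 / 5 1 2 4 3 / 3 2 5 1 4 / 4 5 3 2 1.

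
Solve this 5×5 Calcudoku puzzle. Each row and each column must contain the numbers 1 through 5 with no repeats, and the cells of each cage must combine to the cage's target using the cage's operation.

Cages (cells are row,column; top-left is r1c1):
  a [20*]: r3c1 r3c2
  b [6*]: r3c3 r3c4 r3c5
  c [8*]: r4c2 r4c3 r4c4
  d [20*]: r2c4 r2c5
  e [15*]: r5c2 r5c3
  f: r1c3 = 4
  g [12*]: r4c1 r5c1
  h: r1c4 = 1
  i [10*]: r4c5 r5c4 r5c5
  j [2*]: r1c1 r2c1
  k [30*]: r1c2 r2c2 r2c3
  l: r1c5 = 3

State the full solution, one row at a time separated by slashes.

2 5 4 1 3 / 1 2 3 5 4 / 5 4 1 3 2 / 3 1 2 4 5 / 4 3 5 2 1

Cage f is given, so r1c3 = 4.
Cage h is given, leaving r1c4 = 1.
Cage l is a single given cell, so r1c5 = 3.
1 is placed in row 1, leaving r1c1 = 2.
Row 1 already has 2, so r1c2 = 5.
Cage j needs two cells with product 2; hence r2c1 = 1.
5 is placed in column 2, leaving r3c2 = 4.
5 is placed in column 2; hence r5c2 = 3.
Row 5 already has 3; hence r5c3 = 5.
Row 5 already has 5, which forces r5c4 = 2.
2 is placed in row 5, so r5c5 = 1.
Column 2 already has 3, leaving r2c2 = 2.
The 3 cells of cage k must have product 30, leaving r2c3 = 3.
4 is placed in row 3, leaving r3c1 = 5.
Cage b has product 6, which forces r3c3 = 1.
Column 4 now contains 2, which forces r3c4 = 3.
1 is placed in column 5; hence r3c5 = 2.
Cage g's pair has product 12, leaving r4c1 = 3.
Column 2 now contains 2, which forces r4c2 = 1.
Column 3 now contains 1, so r4c3 = 2.
Column 4 now contains 2, which forces r4c4 = 4.
Cage i has product 10, so r4c5 = 5.
Row 5 already has 3, so r5c1 = 4.
Column 4 now contains 4, which forces r2c4 = 5.
Column 5 now contains 5; hence r2c5 = 4.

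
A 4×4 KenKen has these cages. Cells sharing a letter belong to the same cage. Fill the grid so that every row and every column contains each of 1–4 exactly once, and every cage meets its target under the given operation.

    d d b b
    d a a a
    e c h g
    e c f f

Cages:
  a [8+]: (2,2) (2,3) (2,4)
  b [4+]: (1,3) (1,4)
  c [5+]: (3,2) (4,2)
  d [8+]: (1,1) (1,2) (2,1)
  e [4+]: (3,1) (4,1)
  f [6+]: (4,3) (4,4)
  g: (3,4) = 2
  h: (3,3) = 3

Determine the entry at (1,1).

H is a freebie, so (3,3) = 3.
Cage g is given, so (3,4) = 2.
2 is placed in column 4, leaving (4,4) = 4.
3 is placed in column 3, which forces (1,3) = 1.
The two cells of cage b must have sum 4; hence (1,4) = 3.
Column 3 now contains 1; hence (2,3) = 4.
3 is placed in column 4, leaving (2,4) = 1.
Row 3 now contains 3, leaving (3,1) = 1.
Cage c's pair has sum 5, leaving (3,2) = 4.
The two cells of cage e must have sum 4; hence (4,1) = 3.
Cage c needs two cells with sum 5, which forces (4,2) = 1.
Row 4 already has 4, leaving (4,3) = 2.
Cage d has sum 8, which forces (1,1) = 4.
Column 2 already has 4, so (1,2) = 2.
Column 1 now contains 3, which forces (2,1) = 2.
Row 2 already has 1, which forces (2,2) = 3.
The full grid is 4 2 1 3 / 2 3 4 1 / 1 4 3 2 / 3 1 2 4.

4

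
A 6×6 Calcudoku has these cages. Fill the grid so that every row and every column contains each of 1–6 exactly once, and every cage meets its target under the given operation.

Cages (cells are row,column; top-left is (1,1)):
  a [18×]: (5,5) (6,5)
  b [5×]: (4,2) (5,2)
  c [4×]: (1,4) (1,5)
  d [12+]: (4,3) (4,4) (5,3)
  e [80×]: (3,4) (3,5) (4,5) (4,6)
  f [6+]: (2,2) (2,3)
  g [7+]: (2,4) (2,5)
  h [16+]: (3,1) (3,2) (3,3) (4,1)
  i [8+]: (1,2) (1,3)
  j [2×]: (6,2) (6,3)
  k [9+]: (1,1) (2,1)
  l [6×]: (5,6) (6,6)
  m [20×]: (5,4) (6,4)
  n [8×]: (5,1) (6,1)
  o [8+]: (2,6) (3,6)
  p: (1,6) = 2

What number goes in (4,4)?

P is a freebie; hence (1,6) = 2.
In row 1, 6 can only go at (1,1), so (1,1) = 6.
Cage k's pair has sum 9, which forces (2,1) = 3.
Row 2 now contains 3, so (2,6) = 5.
5 is placed in column 6; hence (3,6) = 3.
The only place for 3 in row 6 is (6,5).
3 is placed in column 5, leaving (5,5) = 6.
Row 5 already has 6, leaving (5,6) = 1.
Column 6 now contains 1; hence (6,6) = 6.
The two cells of cage g must have sum 7, which forces (2,4) = 6.
Column 5 now contains 6, which forces (2,5) = 1.
The two cells of cage b must have product 5, so (4,2) = 1.
Column 6 now contains 1, which forces (4,6) = 4.
1 is placed in row 5; hence (5,2) = 5.
Row 5 now contains 5; hence (5,4) = 4.
1 is placed in column 2, leaving (6,2) = 2.
Row 6 now contains 2, so (6,3) = 1.
Column 4 already has 4, so (6,4) = 5.
Column 2 already has 5; hence (1,2) = 3.
Cage i's pair has sum 8, leaving (1,3) = 5.
Column 4 already has 4; hence (1,4) = 1.
Column 5 already has 1, leaving (1,5) = 4.
2 is placed in column 2, so (2,2) = 4.
The two cells of cage f must have sum 6, which forces (2,3) = 2.
4 is placed in column 2, so (3,2) = 6.
Row 3 now contains 6, which forces (3,3) = 4.
1 is placed in column 4, so (3,4) = 2.
Column 5 already has 4; hence (3,5) = 5.
Row 4 already has 4, leaving (4,1) = 5.
The 3 cells of cage d must have sum 12, which forces (4,3) = 6.
The 3 cells of cage d must have sum 12; hence (4,4) = 3.
5 is placed in column 5, leaving (4,5) = 2.
Row 5 now contains 4, leaving (5,1) = 2.
The 3 cells of cage d must have sum 12, leaving (5,3) = 3.
Row 6 now contains 2, leaving (6,1) = 4.
Row 3 now contains 2, leaving (3,1) = 1.
Filled in: 6 3 5 1 4 2 / 3 4 2 6 1 5 / 1 6 4 2 5 3 / 5 1 6 3 2 4 / 2 5 3 4 6 1 / 4 2 1 5 3 6.

3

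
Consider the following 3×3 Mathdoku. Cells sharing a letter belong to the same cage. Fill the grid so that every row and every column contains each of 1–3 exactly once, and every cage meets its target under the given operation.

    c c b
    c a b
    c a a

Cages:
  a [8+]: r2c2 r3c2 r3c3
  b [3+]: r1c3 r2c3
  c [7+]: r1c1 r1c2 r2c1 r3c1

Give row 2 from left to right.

Cage c has sum 7, leaving r1c2 = 1.
1 is placed in row 1; hence r1c3 = 2.
Cage a has sum 8, leaving r2c2 = 3.
2 is placed in column 3, which forces r2c3 = 1.
The 3 cells of cage a must have sum 8; hence r3c2 = 2.
The 3 cells of cage a must have sum 8, which forces r3c3 = 3.
2 is placed in row 1, which forces r1c1 = 3.
Row 2 already has 1, so r2c1 = 2.
Row 3 already has 3, which forces r3c1 = 1.
Filled in: 3 1 2 / 2 3 1 / 1 2 3.

2 3 1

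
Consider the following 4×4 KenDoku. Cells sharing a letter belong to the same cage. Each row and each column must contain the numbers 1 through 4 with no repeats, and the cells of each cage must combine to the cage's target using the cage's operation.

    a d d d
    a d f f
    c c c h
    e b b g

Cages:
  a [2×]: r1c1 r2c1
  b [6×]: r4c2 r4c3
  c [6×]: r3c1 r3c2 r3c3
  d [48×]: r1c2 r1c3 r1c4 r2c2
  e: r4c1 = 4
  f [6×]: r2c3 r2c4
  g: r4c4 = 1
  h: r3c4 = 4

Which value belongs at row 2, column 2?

4

H is a freebie, leaving r3c4 = 4.
E is a freebie, leaving r4c1 = 4.
Cage g is given, which forces r4c4 = 1.
Row 2 needs a 1, and only r2c1 is open for it.
1 is placed in column 1, leaving r1c1 = 2.
2 is placed in row 1, leaving r1c4 = 3.
Column 4 already has 3, which forces r2c4 = 2.
2 is placed in column 1, which forces r3c1 = 3.
Cage d has product 48; hence r1c2 = 1.
Row 1 now contains 3, which forces r1c3 = 4.
2 is placed in row 2; hence r2c2 = 4.
2 is placed in row 2; hence r2c3 = 3.
Column 2 already has 1, leaving r3c2 = 2.
2 is placed in row 3, so r3c3 = 1.
Column 2 already has 2; hence r4c2 = 3.
Column 3 now contains 3, so r4c3 = 2.
The full grid is 2 1 4 3 / 1 4 3 2 / 3 2 1 4 / 4 3 2 1.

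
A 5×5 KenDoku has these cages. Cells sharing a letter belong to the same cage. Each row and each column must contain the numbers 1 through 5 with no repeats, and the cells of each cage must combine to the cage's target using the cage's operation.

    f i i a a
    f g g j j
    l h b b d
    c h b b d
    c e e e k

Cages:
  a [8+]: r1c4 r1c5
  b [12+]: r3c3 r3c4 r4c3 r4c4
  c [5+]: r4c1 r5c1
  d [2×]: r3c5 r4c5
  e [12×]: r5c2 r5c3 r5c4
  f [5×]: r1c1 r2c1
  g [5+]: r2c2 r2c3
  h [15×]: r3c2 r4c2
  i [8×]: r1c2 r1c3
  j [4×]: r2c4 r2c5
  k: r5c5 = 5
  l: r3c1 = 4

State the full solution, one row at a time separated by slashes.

Cage l is a single given cell; hence r3c1 = 4.
K is a freebie, which forces r5c5 = 5.
Cage a's pair has sum 8, leaving r1c4 = 5.
Column 5 now contains 5, so r1c5 = 3.
5 is placed in row 1, so r1c1 = 1.
The two cells of cage f must have product 5; hence r2c1 = 5.
The only place for 2 in row 5 is r5c1.
2 is placed in column 1, so r4c1 = 3.
3 is placed in row 4, which forces r4c2 = 5.
5 is placed in column 2, leaving r3c2 = 3.
Cage b needs sum 12, which forces r3c3 = 5.
The only place for 2 in row 2 is r2c2.
Column 2 already has 2; hence r1c2 = 4.
Cage i needs two cells with product 8; hence r1c3 = 2.
The two cells of cage g must have sum 5, leaving r2c3 = 3.
Column 2 now contains 4, so r5c2 = 1.
Row 5 already has 1, so r5c3 = 4.
Row 5 already has 4; hence r5c4 = 3.
Cage b needs sum 12, so r3c4 = 2.
Row 3 already has 2, leaving r3c5 = 1.
4 is placed in column 3, so r4c3 = 1.
Cage b needs sum 12; hence r4c4 = 4.
1 is placed in column 5, leaving r4c5 = 2.
4 is placed in column 4, so r2c4 = 1.
1 is placed in column 5; hence r2c5 = 4.

1 4 2 5 3 / 5 2 3 1 4 / 4 3 5 2 1 / 3 5 1 4 2 / 2 1 4 3 5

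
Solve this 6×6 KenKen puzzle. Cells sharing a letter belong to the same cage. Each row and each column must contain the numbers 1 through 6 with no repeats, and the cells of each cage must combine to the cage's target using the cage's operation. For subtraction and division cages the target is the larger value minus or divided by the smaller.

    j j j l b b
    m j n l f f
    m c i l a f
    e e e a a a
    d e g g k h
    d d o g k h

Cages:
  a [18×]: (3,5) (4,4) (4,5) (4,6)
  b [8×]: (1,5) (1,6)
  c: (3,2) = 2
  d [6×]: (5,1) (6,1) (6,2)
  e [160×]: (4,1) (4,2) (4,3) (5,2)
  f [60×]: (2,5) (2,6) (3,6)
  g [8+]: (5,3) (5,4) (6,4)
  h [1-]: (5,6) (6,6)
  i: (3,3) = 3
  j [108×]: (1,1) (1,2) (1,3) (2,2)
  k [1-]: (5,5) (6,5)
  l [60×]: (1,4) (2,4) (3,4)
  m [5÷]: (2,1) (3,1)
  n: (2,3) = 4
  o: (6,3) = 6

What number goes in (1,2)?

3

N is a freebie, leaving (2,3) = 4.
Cage c is given; hence (3,2) = 2.
I is a freebie; hence (3,3) = 3.
3 is placed in row 3, leaving (3,5) = 1.
Column 2 now contains 2, which forces (4,2) = 5.
Row 4 now contains 5; hence (4,3) = 2.
The 4 cells of cage e must have product 160, leaving (5,2) = 4.
O is a freebie, which forces (6,3) = 6.
Cage j needs product 108; hence (1,1) = 6.
Cage j needs product 108, which forces (1,2) = 3.
6 is placed in column 3, which forces (1,3) = 1.
Cage m's pair has quotient 5; hence (2,1) = 1.
The 4 cells of cage j must have product 108; hence (2,2) = 6.
Row 3 now contains 1; hence (3,1) = 5.
2 is placed in row 4, so (4,1) = 4.
Column 3 now contains 1, leaving (5,3) = 5.
Column 2 already has 3, so (6,2) = 1.
The 3 cells of cage g must have sum 8, which forces (5,4) = 1.
Cage g has sum 8; hence (6,4) = 2.
Column 4 already has 2, so (1,4) = 5.
The 3 cells of cage l must have product 60, which forces (2,4) = 3.
Cage l has product 60, so (3,4) = 4.
Row 3 already has 4, which forces (3,6) = 6.
Column 4 already has 3, so (4,4) = 6.
Row 4 already has 6, leaving (4,5) = 3.
The 4 cells of cage a must have product 18; hence (4,6) = 1.
Cage d has product 6, leaving (5,1) = 2.
2 is placed in row 5, so (5,5) = 6.
2 is placed in row 5; hence (5,6) = 3.
Row 6 now contains 2, leaving (6,1) = 3.
Cage k's pair has difference 1, which forces (6,5) = 5.
Cage h's pair has difference 1; hence (6,6) = 4.
The two cells of cage b must have product 8, leaving (1,5) = 4.
Column 6 now contains 4, which forces (1,6) = 2.
5 is placed in column 5, leaving (2,5) = 2.
Cage f has product 60, so (2,6) = 5.
Completed grid: 6 3 1 5 4 2 / 1 6 4 3 2 5 / 5 2 3 4 1 6 / 4 5 2 6 3 1 / 2 4 5 1 6 3 / 3 1 6 2 5 4.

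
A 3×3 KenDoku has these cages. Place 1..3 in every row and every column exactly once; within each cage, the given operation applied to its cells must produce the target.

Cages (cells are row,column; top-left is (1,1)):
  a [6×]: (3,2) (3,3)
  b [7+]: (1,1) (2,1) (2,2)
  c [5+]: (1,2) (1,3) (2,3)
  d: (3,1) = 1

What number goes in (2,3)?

D is a freebie; hence (3,1) = 1.
Cage b has sum 7, which forces (1,1) = 2.
Row 1 now contains 2, leaving (1,2) = 1.
1 is placed in row 1; hence (1,3) = 3.
1 is placed in column 1, leaving (2,1) = 3.
The 3 cells of cage b must have sum 7, which forces (2,2) = 2.
Row 2 already has 2, leaving (2,3) = 1.
2 is placed in column 2, leaving (3,2) = 3.
3 is placed in column 3, which forces (3,3) = 2.
Completed grid: 2 1 3 / 3 2 1 / 1 3 2.

1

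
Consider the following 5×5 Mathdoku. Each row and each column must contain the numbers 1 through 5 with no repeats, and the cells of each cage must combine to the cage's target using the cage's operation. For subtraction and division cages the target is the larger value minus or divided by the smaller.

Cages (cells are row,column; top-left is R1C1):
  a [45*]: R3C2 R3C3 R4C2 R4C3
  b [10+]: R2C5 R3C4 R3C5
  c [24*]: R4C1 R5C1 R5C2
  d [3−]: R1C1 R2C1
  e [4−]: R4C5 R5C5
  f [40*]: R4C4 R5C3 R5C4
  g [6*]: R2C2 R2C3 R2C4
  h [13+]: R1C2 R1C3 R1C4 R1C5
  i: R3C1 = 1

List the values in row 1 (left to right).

I is a freebie, so R3C1 = 1.
In row 1, 2 can only go at R1C1, so R1C1 = 2.
2 is placed in column 1, so R2C1 = 5.
The 3 cells of cage c must have product 24; hence R5C2 = 2.
Cage f has product 40; hence R4C4 = 2.
The 3 cells of cage g must have product 6, leaving R2C3 = 2.
Row 2 needs a 4, and only R2C5 is open for it.
Cage b has sum 10, which forces R3C4 = 4.
The 3 cells of cage b must have sum 10, leaving R3C5 = 2.
Column 4 now contains 4, leaving R5C4 = 5.
Row 5 already has 5, which forces R5C5 = 1.
1 is placed in column 5, leaving R4C5 = 5.
Row 5 already has 5; hence R5C3 = 4.
The 4 cells of cage h must have sum 13, which forces R1C2 = 4.
Cage h has sum 13, leaving R1C3 = 5.
Cage h needs sum 13, which forces R1C4 = 1.
Column 5 already has 5, which forces R1C5 = 3.
1 is placed in column 4, leaving R2C4 = 3.
Column 3 now contains 5, so R3C3 = 3.
Cage c has product 24, so R4C1 = 4.
Column 3 already has 3, leaving R4C3 = 1.
4 is placed in row 5, leaving R5C1 = 3.
Row 2 now contains 3, which forces R2C2 = 1.
Row 3 already has 3, which forces R3C2 = 5.
Row 4 already has 1; hence R4C2 = 3.
Filled in: 2 4 5 1 3 / 5 1 2 3 4 / 1 5 3 4 2 / 4 3 1 2 5 / 3 2 4 5 1.

2 4 5 1 3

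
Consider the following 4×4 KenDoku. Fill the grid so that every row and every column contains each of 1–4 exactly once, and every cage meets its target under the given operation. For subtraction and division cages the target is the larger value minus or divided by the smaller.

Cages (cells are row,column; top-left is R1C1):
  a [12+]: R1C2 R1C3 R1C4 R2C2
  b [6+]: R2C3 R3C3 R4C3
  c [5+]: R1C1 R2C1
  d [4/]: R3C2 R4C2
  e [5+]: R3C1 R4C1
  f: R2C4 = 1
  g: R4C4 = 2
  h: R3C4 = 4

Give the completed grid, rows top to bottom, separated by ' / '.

1 2 4 3 / 4 3 2 1 / 2 1 3 4 / 3 4 1 2

F is a freebie, so R2C4 = 1.
Cage h is given, so R3C4 = 4.
G is a freebie, so R4C4 = 2.
Column 4 now contains 2, which forces R1C4 = 3.
Row 3 now contains 4, which forces R3C2 = 1.
The two cells of cage d must have quotient 4; hence R4C2 = 4.
Column 2 now contains 4; hence R1C2 = 2.
Cage a needs sum 12; hence R1C3 = 4.
Column 2 now contains 4, so R2C2 = 3.
3 is placed in row 2, leaving R2C3 = 2.
Row 3 now contains 1, which forces R3C1 = 2.
Column 3 already has 2, so R3C3 = 3.
Row 4 now contains 4, leaving R4C1 = 3.
Cage b has sum 6, which forces R4C3 = 1.
Row 1 already has 2, so R1C1 = 1.
3 is placed in row 2, so R2C1 = 4.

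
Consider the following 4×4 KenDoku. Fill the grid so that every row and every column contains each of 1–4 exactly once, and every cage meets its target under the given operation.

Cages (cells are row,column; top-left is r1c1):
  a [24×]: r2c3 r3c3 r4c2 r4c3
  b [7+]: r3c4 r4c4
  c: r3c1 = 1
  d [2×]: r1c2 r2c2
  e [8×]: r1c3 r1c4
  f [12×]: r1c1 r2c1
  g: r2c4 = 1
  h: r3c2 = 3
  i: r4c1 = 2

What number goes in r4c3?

1

Cage g is a single given cell, so r2c4 = 1.
Cage c is given, so r3c1 = 1.
Cage h is a single given cell, so r3c2 = 3.
Row 3 now contains 3; hence r3c4 = 4.
Cage i is given, leaving r4c1 = 2.
Column 4 now contains 4, so r4c4 = 3.
Cage d needs two cells with product 2, which forces r1c2 = 1.
Cage e's pair has product 8; hence r1c3 = 4.
Column 4 now contains 4; hence r1c4 = 2.
1 is placed in row 2; hence r2c2 = 2.
Cage a needs product 24, so r2c3 = 3.
Row 3 now contains 4, which forces r3c3 = 2.
Column 2 already has 1; hence r4c2 = 4.
Column 3 already has 4, which forces r4c3 = 1.
4 is placed in row 1, so r1c1 = 3.
3 is placed in row 2, so r2c1 = 4.
Completed grid: 3 1 4 2 / 4 2 3 1 / 1 3 2 4 / 2 4 1 3.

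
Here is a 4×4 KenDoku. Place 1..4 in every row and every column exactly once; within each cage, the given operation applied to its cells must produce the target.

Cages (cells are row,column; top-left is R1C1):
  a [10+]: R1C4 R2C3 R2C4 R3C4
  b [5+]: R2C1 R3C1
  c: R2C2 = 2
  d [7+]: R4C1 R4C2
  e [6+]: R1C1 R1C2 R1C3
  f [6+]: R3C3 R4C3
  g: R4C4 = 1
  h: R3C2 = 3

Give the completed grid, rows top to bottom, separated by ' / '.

Cage c is given; hence R2C2 = 2.
Cage h is given; hence R3C2 = 3.
Column 2 already has 3, which forces R4C2 = 4.
Row 4 now contains 4, leaving R4C3 = 2.
Cage g is a single given cell, leaving R4C4 = 1.
Cage e has sum 6, so R1C1 = 2.
Column 2 already has 3; hence R1C2 = 1.
Cage e needs sum 6, which forces R1C3 = 3.
Row 1 already has 3, so R1C4 = 4.
The 4 cells of cage a must have sum 10; hence R2C3 = 1.
Column 4 now contains 4, which forces R2C4 = 3.
Column 3 already has 2; hence R3C3 = 4.
Column 4 now contains 4, which forces R3C4 = 2.
Row 4 now contains 4, which forces R4C1 = 3.
Row 2 now contains 3, leaving R2C1 = 4.
Row 3 already has 4, which forces R3C1 = 1.

2 1 3 4 / 4 2 1 3 / 1 3 4 2 / 3 4 2 1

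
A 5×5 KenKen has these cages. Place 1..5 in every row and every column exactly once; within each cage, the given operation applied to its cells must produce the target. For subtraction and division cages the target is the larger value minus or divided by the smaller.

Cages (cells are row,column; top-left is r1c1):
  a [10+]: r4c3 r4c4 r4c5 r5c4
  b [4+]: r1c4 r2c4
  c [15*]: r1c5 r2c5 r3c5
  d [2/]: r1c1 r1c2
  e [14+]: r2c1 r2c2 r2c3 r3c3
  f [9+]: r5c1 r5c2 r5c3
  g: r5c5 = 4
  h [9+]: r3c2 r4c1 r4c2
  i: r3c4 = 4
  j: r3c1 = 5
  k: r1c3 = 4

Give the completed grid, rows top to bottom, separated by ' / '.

2 1 4 3 5 / 4 5 2 1 3 / 5 2 3 4 1 / 3 4 1 5 2 / 1 3 5 2 4

Cage k is given, which forces r1c3 = 4.
J is a freebie; hence r3c1 = 5.
Cage i is given; hence r3c4 = 4.
Cage g is given, so r5c5 = 4.
Row 1 needs a 5, and only r1c5 is open for it.
Row 1 needs a 3, and only r1c4 is open for it.
Column 4 already has 3, leaving r2c4 = 1.
Row 2 already has 1, so r2c5 = 3.
Column 5 now contains 3; hence r3c5 = 1.
1 is placed in column 4, so r4c4 = 5.
Column 5 now contains 1, leaving r4c5 = 2.
1 is placed in column 4, so r5c4 = 2.
Cage h needs sum 9, so r3c2 = 2.
Cage e needs sum 14; hence r3c3 = 3.
The 4 cells of cage a must have sum 10, leaving r4c3 = 1.
Column 3 now contains 1, which forces r5c3 = 5.
The two cells of cage d must have quotient 2; hence r1c1 = 2.
Column 2 now contains 2, so r1c2 = 1.
Cage e needs sum 14, so r2c1 = 4.
Cage e needs sum 14; hence r2c2 = 5.
Column 3 now contains 5, so r2c3 = 2.
Column 1 now contains 4; hence r4c1 = 3.
Row 4 now contains 3, so r4c2 = 4.
Column 1 now contains 3, which forces r5c1 = 1.
Column 2 already has 1, which forces r5c2 = 3.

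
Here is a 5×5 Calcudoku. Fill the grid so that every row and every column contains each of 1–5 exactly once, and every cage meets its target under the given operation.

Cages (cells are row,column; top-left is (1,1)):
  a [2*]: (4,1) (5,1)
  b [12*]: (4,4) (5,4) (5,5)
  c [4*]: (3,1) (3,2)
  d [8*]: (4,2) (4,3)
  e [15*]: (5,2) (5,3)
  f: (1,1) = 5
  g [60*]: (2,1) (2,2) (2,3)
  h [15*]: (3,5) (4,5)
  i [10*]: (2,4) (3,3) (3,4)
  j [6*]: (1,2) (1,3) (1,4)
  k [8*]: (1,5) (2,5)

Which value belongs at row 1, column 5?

Cage f is a single given cell, leaving (1,1) = 5.
The only place for 4 in row 1 is (1,5).
Column 5 already has 4, so (2,5) = 2.
The only place for 1 in row 2 is (2,4).
The 3 cells of cage b must have product 12, so (5,5) = 1.
The two cells of cage a must have product 2, which forces (4,1) = 1.
Row 5 now contains 1, leaving (5,1) = 2.
1 is placed in column 1; hence (3,1) = 4.
Cage c needs two cells with product 4, so (3,2) = 1.
The 3 cells of cage j must have product 6, leaving (1,3) = 1.
4 is placed in column 1, which forces (2,1) = 3.
In row 3, 3 can only go at (3,5), so (3,5) = 3.
3 is placed in column 5, leaving (4,5) = 5.
Row 4 needs a 3, and only (4,4) is open for it.
The 3 cells of cage j must have product 6, so (1,2) = 3.
Column 4 now contains 3; hence (1,4) = 2.
Column 4 already has 2; hence (3,4) = 5.
Column 2 now contains 3; hence (5,2) = 5.
Row 5 already has 5, so (5,3) = 3.
Column 4 now contains 3, leaving (5,4) = 4.
Column 2 already has 5; hence (2,2) = 4.
Cage g needs product 60, leaving (2,3) = 5.
Row 3 already has 5, which forces (3,3) = 2.
4 is placed in column 2, which forces (4,2) = 2.
Column 3 now contains 2, leaving (4,3) = 4.
Filled in: 5 3 1 2 4 / 3 4 5 1 2 / 4 1 2 5 3 / 1 2 4 3 5 / 2 5 3 4 1.

4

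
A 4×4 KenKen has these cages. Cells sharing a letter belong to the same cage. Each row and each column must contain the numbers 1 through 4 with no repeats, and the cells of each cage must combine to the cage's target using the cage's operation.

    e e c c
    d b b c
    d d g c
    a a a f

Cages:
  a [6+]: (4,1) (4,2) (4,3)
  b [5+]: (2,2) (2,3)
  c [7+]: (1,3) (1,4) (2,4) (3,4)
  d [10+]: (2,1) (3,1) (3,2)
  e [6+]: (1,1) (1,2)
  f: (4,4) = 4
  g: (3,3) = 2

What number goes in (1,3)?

1

Cage c needs sum 7, so (1,3) = 1.
Cage g is a single given cell, so (3,3) = 2.
2 is placed in column 3, which forces (4,3) = 3.
F is a freebie, so (4,4) = 4.
Cage d needs sum 10; hence (2,1) = 3.
The two cells of cage b must have sum 5, which forces (2,2) = 1.
3 is placed in column 3, so (2,3) = 4.
Row 2 already has 1, which forces (2,4) = 2.
2 is placed in row 3; hence (3,1) = 4.
Cage d has sum 10; hence (3,2) = 3.
3 is placed in row 3, which forces (3,4) = 1.
1 is placed in column 2, so (4,2) = 2.
Column 1 already has 4, which forces (1,1) = 2.
2 is placed in column 2, so (1,2) = 4.
Column 4 already has 2, so (1,4) = 3.
Row 4 already has 2, so (4,1) = 1.
Completed grid: 2 4 1 3 / 3 1 4 2 / 4 3 2 1 / 1 2 3 4.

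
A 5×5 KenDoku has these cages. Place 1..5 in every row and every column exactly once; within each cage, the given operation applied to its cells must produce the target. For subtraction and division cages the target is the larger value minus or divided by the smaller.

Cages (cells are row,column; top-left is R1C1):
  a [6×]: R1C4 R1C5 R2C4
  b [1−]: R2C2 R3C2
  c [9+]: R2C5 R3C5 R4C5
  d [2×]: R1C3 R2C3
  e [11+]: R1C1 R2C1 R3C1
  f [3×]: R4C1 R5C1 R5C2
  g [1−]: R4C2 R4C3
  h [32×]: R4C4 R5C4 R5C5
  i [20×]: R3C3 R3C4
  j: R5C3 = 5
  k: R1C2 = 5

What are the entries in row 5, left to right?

3 1 5 2 4

Cage k is given; hence R1C2 = 5.
The 3 cells of cage f must have product 3, so R4C1 = 1.
Cage h has product 32, leaving R4C4 = 4.
Cage f has product 3; hence R5C1 = 3.
The 3 cells of cage f must have product 3, which forces R5C2 = 1.
Cage j is a single given cell, leaving R5C3 = 5.
Cage h needs product 32, leaving R5C4 = 2.
The 3 cells of cage h must have product 32; hence R5C5 = 4.
The 3 cells of cage a must have product 6, so R1C5 = 2.
Column 3 now contains 5, leaving R3C3 = 4.
Column 4 already has 4, leaving R3C4 = 5.
Row 1 already has 2, leaving R1C1 = 4.
Row 1 already has 2, so R1C3 = 1.
Row 1 now contains 1, leaving R1C4 = 3.
Cage e has sum 11, which forces R2C1 = 5.
Cage d's pair has product 2, which forces R2C3 = 2.
Column 4 already has 3, leaving R2C4 = 1.
Row 2 now contains 1; hence R2C5 = 3.
Row 3 now contains 5, so R3C1 = 2.
2 is placed in row 3, which forces R3C2 = 3.
Column 5 now contains 3, leaving R3C5 = 1.
3 is placed in column 2, leaving R4C2 = 2.
Column 3 now contains 2, leaving R4C3 = 3.
Column 5 now contains 3; hence R4C5 = 5.
3 is placed in row 2, which forces R2C2 = 4.
The full grid is 4 5 1 3 2 / 5 4 2 1 3 / 2 3 4 5 1 / 1 2 3 4 5 / 3 1 5 2 4.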